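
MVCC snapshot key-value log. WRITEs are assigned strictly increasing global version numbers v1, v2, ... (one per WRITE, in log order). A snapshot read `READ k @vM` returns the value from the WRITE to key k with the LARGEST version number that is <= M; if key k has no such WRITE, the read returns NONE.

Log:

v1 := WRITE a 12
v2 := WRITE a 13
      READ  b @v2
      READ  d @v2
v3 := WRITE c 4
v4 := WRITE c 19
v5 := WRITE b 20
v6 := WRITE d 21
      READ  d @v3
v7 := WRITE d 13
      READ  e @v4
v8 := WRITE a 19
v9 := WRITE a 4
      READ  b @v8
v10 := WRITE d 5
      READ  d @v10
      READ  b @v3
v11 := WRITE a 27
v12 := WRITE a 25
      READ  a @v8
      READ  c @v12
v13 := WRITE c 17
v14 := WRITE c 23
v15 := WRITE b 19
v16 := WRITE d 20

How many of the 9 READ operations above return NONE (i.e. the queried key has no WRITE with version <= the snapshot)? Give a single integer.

Answer: 5

Derivation:
v1: WRITE a=12  (a history now [(1, 12)])
v2: WRITE a=13  (a history now [(1, 12), (2, 13)])
READ b @v2: history=[] -> no version <= 2 -> NONE
READ d @v2: history=[] -> no version <= 2 -> NONE
v3: WRITE c=4  (c history now [(3, 4)])
v4: WRITE c=19  (c history now [(3, 4), (4, 19)])
v5: WRITE b=20  (b history now [(5, 20)])
v6: WRITE d=21  (d history now [(6, 21)])
READ d @v3: history=[(6, 21)] -> no version <= 3 -> NONE
v7: WRITE d=13  (d history now [(6, 21), (7, 13)])
READ e @v4: history=[] -> no version <= 4 -> NONE
v8: WRITE a=19  (a history now [(1, 12), (2, 13), (8, 19)])
v9: WRITE a=4  (a history now [(1, 12), (2, 13), (8, 19), (9, 4)])
READ b @v8: history=[(5, 20)] -> pick v5 -> 20
v10: WRITE d=5  (d history now [(6, 21), (7, 13), (10, 5)])
READ d @v10: history=[(6, 21), (7, 13), (10, 5)] -> pick v10 -> 5
READ b @v3: history=[(5, 20)] -> no version <= 3 -> NONE
v11: WRITE a=27  (a history now [(1, 12), (2, 13), (8, 19), (9, 4), (11, 27)])
v12: WRITE a=25  (a history now [(1, 12), (2, 13), (8, 19), (9, 4), (11, 27), (12, 25)])
READ a @v8: history=[(1, 12), (2, 13), (8, 19), (9, 4), (11, 27), (12, 25)] -> pick v8 -> 19
READ c @v12: history=[(3, 4), (4, 19)] -> pick v4 -> 19
v13: WRITE c=17  (c history now [(3, 4), (4, 19), (13, 17)])
v14: WRITE c=23  (c history now [(3, 4), (4, 19), (13, 17), (14, 23)])
v15: WRITE b=19  (b history now [(5, 20), (15, 19)])
v16: WRITE d=20  (d history now [(6, 21), (7, 13), (10, 5), (16, 20)])
Read results in order: ['NONE', 'NONE', 'NONE', 'NONE', '20', '5', 'NONE', '19', '19']
NONE count = 5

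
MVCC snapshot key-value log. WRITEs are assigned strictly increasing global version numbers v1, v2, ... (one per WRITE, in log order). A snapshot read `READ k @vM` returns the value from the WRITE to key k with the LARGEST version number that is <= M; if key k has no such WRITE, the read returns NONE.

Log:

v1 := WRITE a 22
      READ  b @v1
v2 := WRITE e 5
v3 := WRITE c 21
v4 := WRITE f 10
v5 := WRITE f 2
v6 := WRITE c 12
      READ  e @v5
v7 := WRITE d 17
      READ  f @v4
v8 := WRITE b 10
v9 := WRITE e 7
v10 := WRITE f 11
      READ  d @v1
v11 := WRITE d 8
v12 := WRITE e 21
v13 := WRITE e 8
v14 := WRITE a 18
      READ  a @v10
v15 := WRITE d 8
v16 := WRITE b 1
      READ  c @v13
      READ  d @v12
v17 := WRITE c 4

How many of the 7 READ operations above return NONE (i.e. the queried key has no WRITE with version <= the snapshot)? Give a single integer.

v1: WRITE a=22  (a history now [(1, 22)])
READ b @v1: history=[] -> no version <= 1 -> NONE
v2: WRITE e=5  (e history now [(2, 5)])
v3: WRITE c=21  (c history now [(3, 21)])
v4: WRITE f=10  (f history now [(4, 10)])
v5: WRITE f=2  (f history now [(4, 10), (5, 2)])
v6: WRITE c=12  (c history now [(3, 21), (6, 12)])
READ e @v5: history=[(2, 5)] -> pick v2 -> 5
v7: WRITE d=17  (d history now [(7, 17)])
READ f @v4: history=[(4, 10), (5, 2)] -> pick v4 -> 10
v8: WRITE b=10  (b history now [(8, 10)])
v9: WRITE e=7  (e history now [(2, 5), (9, 7)])
v10: WRITE f=11  (f history now [(4, 10), (5, 2), (10, 11)])
READ d @v1: history=[(7, 17)] -> no version <= 1 -> NONE
v11: WRITE d=8  (d history now [(7, 17), (11, 8)])
v12: WRITE e=21  (e history now [(2, 5), (9, 7), (12, 21)])
v13: WRITE e=8  (e history now [(2, 5), (9, 7), (12, 21), (13, 8)])
v14: WRITE a=18  (a history now [(1, 22), (14, 18)])
READ a @v10: history=[(1, 22), (14, 18)] -> pick v1 -> 22
v15: WRITE d=8  (d history now [(7, 17), (11, 8), (15, 8)])
v16: WRITE b=1  (b history now [(8, 10), (16, 1)])
READ c @v13: history=[(3, 21), (6, 12)] -> pick v6 -> 12
READ d @v12: history=[(7, 17), (11, 8), (15, 8)] -> pick v11 -> 8
v17: WRITE c=4  (c history now [(3, 21), (6, 12), (17, 4)])
Read results in order: ['NONE', '5', '10', 'NONE', '22', '12', '8']
NONE count = 2

Answer: 2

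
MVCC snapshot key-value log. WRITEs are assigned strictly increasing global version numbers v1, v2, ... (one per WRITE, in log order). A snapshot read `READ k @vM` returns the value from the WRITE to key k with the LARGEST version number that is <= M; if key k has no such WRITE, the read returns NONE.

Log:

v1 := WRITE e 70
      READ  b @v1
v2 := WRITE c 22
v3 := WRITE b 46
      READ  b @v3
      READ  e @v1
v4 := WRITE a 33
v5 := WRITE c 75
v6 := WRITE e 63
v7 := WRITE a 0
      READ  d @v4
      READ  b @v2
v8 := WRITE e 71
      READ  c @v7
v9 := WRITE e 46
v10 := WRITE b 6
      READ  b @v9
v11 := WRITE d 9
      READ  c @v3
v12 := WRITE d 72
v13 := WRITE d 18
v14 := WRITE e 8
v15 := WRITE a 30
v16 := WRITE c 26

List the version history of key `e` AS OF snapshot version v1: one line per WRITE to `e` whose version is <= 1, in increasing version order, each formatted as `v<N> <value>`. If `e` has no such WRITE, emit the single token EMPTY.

Scan writes for key=e with version <= 1:
  v1 WRITE e 70 -> keep
  v2 WRITE c 22 -> skip
  v3 WRITE b 46 -> skip
  v4 WRITE a 33 -> skip
  v5 WRITE c 75 -> skip
  v6 WRITE e 63 -> drop (> snap)
  v7 WRITE a 0 -> skip
  v8 WRITE e 71 -> drop (> snap)
  v9 WRITE e 46 -> drop (> snap)
  v10 WRITE b 6 -> skip
  v11 WRITE d 9 -> skip
  v12 WRITE d 72 -> skip
  v13 WRITE d 18 -> skip
  v14 WRITE e 8 -> drop (> snap)
  v15 WRITE a 30 -> skip
  v16 WRITE c 26 -> skip
Collected: [(1, 70)]

Answer: v1 70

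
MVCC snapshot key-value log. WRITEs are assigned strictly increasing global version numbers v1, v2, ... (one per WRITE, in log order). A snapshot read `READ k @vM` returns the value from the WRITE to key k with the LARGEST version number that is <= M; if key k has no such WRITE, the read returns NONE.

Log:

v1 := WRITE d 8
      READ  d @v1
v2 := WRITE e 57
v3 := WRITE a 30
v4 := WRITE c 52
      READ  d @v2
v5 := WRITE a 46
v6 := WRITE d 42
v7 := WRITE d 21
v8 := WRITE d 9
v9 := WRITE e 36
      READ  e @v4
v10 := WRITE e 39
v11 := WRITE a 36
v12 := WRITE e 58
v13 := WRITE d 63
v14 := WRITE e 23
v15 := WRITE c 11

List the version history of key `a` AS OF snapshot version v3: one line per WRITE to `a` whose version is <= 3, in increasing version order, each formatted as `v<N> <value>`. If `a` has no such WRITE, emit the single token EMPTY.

Answer: v3 30

Derivation:
Scan writes for key=a with version <= 3:
  v1 WRITE d 8 -> skip
  v2 WRITE e 57 -> skip
  v3 WRITE a 30 -> keep
  v4 WRITE c 52 -> skip
  v5 WRITE a 46 -> drop (> snap)
  v6 WRITE d 42 -> skip
  v7 WRITE d 21 -> skip
  v8 WRITE d 9 -> skip
  v9 WRITE e 36 -> skip
  v10 WRITE e 39 -> skip
  v11 WRITE a 36 -> drop (> snap)
  v12 WRITE e 58 -> skip
  v13 WRITE d 63 -> skip
  v14 WRITE e 23 -> skip
  v15 WRITE c 11 -> skip
Collected: [(3, 30)]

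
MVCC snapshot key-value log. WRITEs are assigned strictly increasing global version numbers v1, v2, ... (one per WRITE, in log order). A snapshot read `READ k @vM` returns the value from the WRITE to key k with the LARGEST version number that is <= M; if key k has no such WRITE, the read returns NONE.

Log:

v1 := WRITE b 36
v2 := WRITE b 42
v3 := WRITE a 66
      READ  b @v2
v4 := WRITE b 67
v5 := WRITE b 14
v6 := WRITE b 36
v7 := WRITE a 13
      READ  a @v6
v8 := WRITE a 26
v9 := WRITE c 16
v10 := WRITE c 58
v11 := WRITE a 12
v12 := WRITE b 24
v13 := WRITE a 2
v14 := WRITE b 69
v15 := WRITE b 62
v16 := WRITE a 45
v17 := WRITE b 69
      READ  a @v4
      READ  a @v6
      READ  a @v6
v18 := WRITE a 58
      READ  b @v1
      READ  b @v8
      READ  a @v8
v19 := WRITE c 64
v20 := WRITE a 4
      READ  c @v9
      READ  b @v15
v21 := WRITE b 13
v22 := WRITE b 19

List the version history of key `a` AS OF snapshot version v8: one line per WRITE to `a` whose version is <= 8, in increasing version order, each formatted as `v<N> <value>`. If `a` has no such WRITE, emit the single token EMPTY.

Scan writes for key=a with version <= 8:
  v1 WRITE b 36 -> skip
  v2 WRITE b 42 -> skip
  v3 WRITE a 66 -> keep
  v4 WRITE b 67 -> skip
  v5 WRITE b 14 -> skip
  v6 WRITE b 36 -> skip
  v7 WRITE a 13 -> keep
  v8 WRITE a 26 -> keep
  v9 WRITE c 16 -> skip
  v10 WRITE c 58 -> skip
  v11 WRITE a 12 -> drop (> snap)
  v12 WRITE b 24 -> skip
  v13 WRITE a 2 -> drop (> snap)
  v14 WRITE b 69 -> skip
  v15 WRITE b 62 -> skip
  v16 WRITE a 45 -> drop (> snap)
  v17 WRITE b 69 -> skip
  v18 WRITE a 58 -> drop (> snap)
  v19 WRITE c 64 -> skip
  v20 WRITE a 4 -> drop (> snap)
  v21 WRITE b 13 -> skip
  v22 WRITE b 19 -> skip
Collected: [(3, 66), (7, 13), (8, 26)]

Answer: v3 66
v7 13
v8 26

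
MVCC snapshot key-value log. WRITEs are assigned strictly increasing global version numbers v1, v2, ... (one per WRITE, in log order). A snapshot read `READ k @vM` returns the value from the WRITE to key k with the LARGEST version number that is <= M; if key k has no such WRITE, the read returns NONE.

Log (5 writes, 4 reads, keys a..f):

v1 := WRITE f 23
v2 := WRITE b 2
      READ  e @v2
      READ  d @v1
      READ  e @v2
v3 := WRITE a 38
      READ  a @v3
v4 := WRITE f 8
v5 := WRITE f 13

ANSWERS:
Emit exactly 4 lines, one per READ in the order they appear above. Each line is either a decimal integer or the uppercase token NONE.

Answer: NONE
NONE
NONE
38

Derivation:
v1: WRITE f=23  (f history now [(1, 23)])
v2: WRITE b=2  (b history now [(2, 2)])
READ e @v2: history=[] -> no version <= 2 -> NONE
READ d @v1: history=[] -> no version <= 1 -> NONE
READ e @v2: history=[] -> no version <= 2 -> NONE
v3: WRITE a=38  (a history now [(3, 38)])
READ a @v3: history=[(3, 38)] -> pick v3 -> 38
v4: WRITE f=8  (f history now [(1, 23), (4, 8)])
v5: WRITE f=13  (f history now [(1, 23), (4, 8), (5, 13)])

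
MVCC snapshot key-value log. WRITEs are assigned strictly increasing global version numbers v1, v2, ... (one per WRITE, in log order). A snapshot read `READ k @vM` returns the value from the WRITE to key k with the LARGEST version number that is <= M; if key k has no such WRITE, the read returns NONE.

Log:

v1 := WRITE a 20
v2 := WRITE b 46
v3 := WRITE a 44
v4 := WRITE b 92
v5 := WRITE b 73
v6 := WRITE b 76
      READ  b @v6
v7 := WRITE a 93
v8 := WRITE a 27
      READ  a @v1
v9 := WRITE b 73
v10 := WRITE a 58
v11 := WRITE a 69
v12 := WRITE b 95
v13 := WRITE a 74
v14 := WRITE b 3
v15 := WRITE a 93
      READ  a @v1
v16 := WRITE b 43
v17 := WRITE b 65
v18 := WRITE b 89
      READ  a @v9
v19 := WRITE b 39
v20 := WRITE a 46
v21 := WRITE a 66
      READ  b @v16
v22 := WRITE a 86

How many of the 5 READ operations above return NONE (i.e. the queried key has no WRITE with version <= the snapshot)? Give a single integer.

v1: WRITE a=20  (a history now [(1, 20)])
v2: WRITE b=46  (b history now [(2, 46)])
v3: WRITE a=44  (a history now [(1, 20), (3, 44)])
v4: WRITE b=92  (b history now [(2, 46), (4, 92)])
v5: WRITE b=73  (b history now [(2, 46), (4, 92), (5, 73)])
v6: WRITE b=76  (b history now [(2, 46), (4, 92), (5, 73), (6, 76)])
READ b @v6: history=[(2, 46), (4, 92), (5, 73), (6, 76)] -> pick v6 -> 76
v7: WRITE a=93  (a history now [(1, 20), (3, 44), (7, 93)])
v8: WRITE a=27  (a history now [(1, 20), (3, 44), (7, 93), (8, 27)])
READ a @v1: history=[(1, 20), (3, 44), (7, 93), (8, 27)] -> pick v1 -> 20
v9: WRITE b=73  (b history now [(2, 46), (4, 92), (5, 73), (6, 76), (9, 73)])
v10: WRITE a=58  (a history now [(1, 20), (3, 44), (7, 93), (8, 27), (10, 58)])
v11: WRITE a=69  (a history now [(1, 20), (3, 44), (7, 93), (8, 27), (10, 58), (11, 69)])
v12: WRITE b=95  (b history now [(2, 46), (4, 92), (5, 73), (6, 76), (9, 73), (12, 95)])
v13: WRITE a=74  (a history now [(1, 20), (3, 44), (7, 93), (8, 27), (10, 58), (11, 69), (13, 74)])
v14: WRITE b=3  (b history now [(2, 46), (4, 92), (5, 73), (6, 76), (9, 73), (12, 95), (14, 3)])
v15: WRITE a=93  (a history now [(1, 20), (3, 44), (7, 93), (8, 27), (10, 58), (11, 69), (13, 74), (15, 93)])
READ a @v1: history=[(1, 20), (3, 44), (7, 93), (8, 27), (10, 58), (11, 69), (13, 74), (15, 93)] -> pick v1 -> 20
v16: WRITE b=43  (b history now [(2, 46), (4, 92), (5, 73), (6, 76), (9, 73), (12, 95), (14, 3), (16, 43)])
v17: WRITE b=65  (b history now [(2, 46), (4, 92), (5, 73), (6, 76), (9, 73), (12, 95), (14, 3), (16, 43), (17, 65)])
v18: WRITE b=89  (b history now [(2, 46), (4, 92), (5, 73), (6, 76), (9, 73), (12, 95), (14, 3), (16, 43), (17, 65), (18, 89)])
READ a @v9: history=[(1, 20), (3, 44), (7, 93), (8, 27), (10, 58), (11, 69), (13, 74), (15, 93)] -> pick v8 -> 27
v19: WRITE b=39  (b history now [(2, 46), (4, 92), (5, 73), (6, 76), (9, 73), (12, 95), (14, 3), (16, 43), (17, 65), (18, 89), (19, 39)])
v20: WRITE a=46  (a history now [(1, 20), (3, 44), (7, 93), (8, 27), (10, 58), (11, 69), (13, 74), (15, 93), (20, 46)])
v21: WRITE a=66  (a history now [(1, 20), (3, 44), (7, 93), (8, 27), (10, 58), (11, 69), (13, 74), (15, 93), (20, 46), (21, 66)])
READ b @v16: history=[(2, 46), (4, 92), (5, 73), (6, 76), (9, 73), (12, 95), (14, 3), (16, 43), (17, 65), (18, 89), (19, 39)] -> pick v16 -> 43
v22: WRITE a=86  (a history now [(1, 20), (3, 44), (7, 93), (8, 27), (10, 58), (11, 69), (13, 74), (15, 93), (20, 46), (21, 66), (22, 86)])
Read results in order: ['76', '20', '20', '27', '43']
NONE count = 0

Answer: 0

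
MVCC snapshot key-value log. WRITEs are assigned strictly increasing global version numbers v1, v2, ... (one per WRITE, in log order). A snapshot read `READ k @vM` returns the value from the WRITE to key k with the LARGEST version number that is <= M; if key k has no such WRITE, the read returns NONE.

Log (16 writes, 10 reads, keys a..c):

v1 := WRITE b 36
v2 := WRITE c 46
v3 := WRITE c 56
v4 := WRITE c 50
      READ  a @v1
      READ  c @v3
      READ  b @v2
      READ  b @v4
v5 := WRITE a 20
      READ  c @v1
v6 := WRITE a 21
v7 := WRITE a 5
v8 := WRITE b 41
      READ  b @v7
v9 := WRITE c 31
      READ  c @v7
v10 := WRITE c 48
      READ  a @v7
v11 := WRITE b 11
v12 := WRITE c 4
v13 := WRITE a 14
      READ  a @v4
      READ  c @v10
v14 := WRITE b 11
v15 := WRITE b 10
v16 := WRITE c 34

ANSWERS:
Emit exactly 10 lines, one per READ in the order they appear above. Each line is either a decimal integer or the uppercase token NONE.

v1: WRITE b=36  (b history now [(1, 36)])
v2: WRITE c=46  (c history now [(2, 46)])
v3: WRITE c=56  (c history now [(2, 46), (3, 56)])
v4: WRITE c=50  (c history now [(2, 46), (3, 56), (4, 50)])
READ a @v1: history=[] -> no version <= 1 -> NONE
READ c @v3: history=[(2, 46), (3, 56), (4, 50)] -> pick v3 -> 56
READ b @v2: history=[(1, 36)] -> pick v1 -> 36
READ b @v4: history=[(1, 36)] -> pick v1 -> 36
v5: WRITE a=20  (a history now [(5, 20)])
READ c @v1: history=[(2, 46), (3, 56), (4, 50)] -> no version <= 1 -> NONE
v6: WRITE a=21  (a history now [(5, 20), (6, 21)])
v7: WRITE a=5  (a history now [(5, 20), (6, 21), (7, 5)])
v8: WRITE b=41  (b history now [(1, 36), (8, 41)])
READ b @v7: history=[(1, 36), (8, 41)] -> pick v1 -> 36
v9: WRITE c=31  (c history now [(2, 46), (3, 56), (4, 50), (9, 31)])
READ c @v7: history=[(2, 46), (3, 56), (4, 50), (9, 31)] -> pick v4 -> 50
v10: WRITE c=48  (c history now [(2, 46), (3, 56), (4, 50), (9, 31), (10, 48)])
READ a @v7: history=[(5, 20), (6, 21), (7, 5)] -> pick v7 -> 5
v11: WRITE b=11  (b history now [(1, 36), (8, 41), (11, 11)])
v12: WRITE c=4  (c history now [(2, 46), (3, 56), (4, 50), (9, 31), (10, 48), (12, 4)])
v13: WRITE a=14  (a history now [(5, 20), (6, 21), (7, 5), (13, 14)])
READ a @v4: history=[(5, 20), (6, 21), (7, 5), (13, 14)] -> no version <= 4 -> NONE
READ c @v10: history=[(2, 46), (3, 56), (4, 50), (9, 31), (10, 48), (12, 4)] -> pick v10 -> 48
v14: WRITE b=11  (b history now [(1, 36), (8, 41), (11, 11), (14, 11)])
v15: WRITE b=10  (b history now [(1, 36), (8, 41), (11, 11), (14, 11), (15, 10)])
v16: WRITE c=34  (c history now [(2, 46), (3, 56), (4, 50), (9, 31), (10, 48), (12, 4), (16, 34)])

Answer: NONE
56
36
36
NONE
36
50
5
NONE
48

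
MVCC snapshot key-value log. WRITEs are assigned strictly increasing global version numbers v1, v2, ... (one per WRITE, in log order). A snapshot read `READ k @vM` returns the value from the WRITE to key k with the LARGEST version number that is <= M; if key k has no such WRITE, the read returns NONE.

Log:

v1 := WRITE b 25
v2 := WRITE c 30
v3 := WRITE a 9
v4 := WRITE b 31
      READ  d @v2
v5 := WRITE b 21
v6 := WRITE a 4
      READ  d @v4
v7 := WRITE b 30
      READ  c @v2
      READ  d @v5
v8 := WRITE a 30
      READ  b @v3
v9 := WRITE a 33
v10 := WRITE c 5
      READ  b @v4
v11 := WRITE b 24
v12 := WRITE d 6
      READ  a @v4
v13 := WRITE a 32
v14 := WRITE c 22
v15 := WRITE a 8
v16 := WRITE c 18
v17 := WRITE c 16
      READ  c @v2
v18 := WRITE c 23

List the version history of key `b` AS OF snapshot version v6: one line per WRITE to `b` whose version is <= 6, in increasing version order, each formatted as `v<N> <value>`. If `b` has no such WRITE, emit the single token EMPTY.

Scan writes for key=b with version <= 6:
  v1 WRITE b 25 -> keep
  v2 WRITE c 30 -> skip
  v3 WRITE a 9 -> skip
  v4 WRITE b 31 -> keep
  v5 WRITE b 21 -> keep
  v6 WRITE a 4 -> skip
  v7 WRITE b 30 -> drop (> snap)
  v8 WRITE a 30 -> skip
  v9 WRITE a 33 -> skip
  v10 WRITE c 5 -> skip
  v11 WRITE b 24 -> drop (> snap)
  v12 WRITE d 6 -> skip
  v13 WRITE a 32 -> skip
  v14 WRITE c 22 -> skip
  v15 WRITE a 8 -> skip
  v16 WRITE c 18 -> skip
  v17 WRITE c 16 -> skip
  v18 WRITE c 23 -> skip
Collected: [(1, 25), (4, 31), (5, 21)]

Answer: v1 25
v4 31
v5 21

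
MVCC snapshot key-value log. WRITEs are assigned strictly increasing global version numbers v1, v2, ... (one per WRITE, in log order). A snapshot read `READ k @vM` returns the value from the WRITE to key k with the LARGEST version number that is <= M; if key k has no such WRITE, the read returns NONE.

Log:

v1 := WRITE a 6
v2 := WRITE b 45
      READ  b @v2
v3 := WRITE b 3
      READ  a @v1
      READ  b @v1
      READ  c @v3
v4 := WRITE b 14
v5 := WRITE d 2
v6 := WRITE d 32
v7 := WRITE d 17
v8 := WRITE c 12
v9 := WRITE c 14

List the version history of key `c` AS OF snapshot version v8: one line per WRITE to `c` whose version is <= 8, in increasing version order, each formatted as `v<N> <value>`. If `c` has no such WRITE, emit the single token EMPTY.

Scan writes for key=c with version <= 8:
  v1 WRITE a 6 -> skip
  v2 WRITE b 45 -> skip
  v3 WRITE b 3 -> skip
  v4 WRITE b 14 -> skip
  v5 WRITE d 2 -> skip
  v6 WRITE d 32 -> skip
  v7 WRITE d 17 -> skip
  v8 WRITE c 12 -> keep
  v9 WRITE c 14 -> drop (> snap)
Collected: [(8, 12)]

Answer: v8 12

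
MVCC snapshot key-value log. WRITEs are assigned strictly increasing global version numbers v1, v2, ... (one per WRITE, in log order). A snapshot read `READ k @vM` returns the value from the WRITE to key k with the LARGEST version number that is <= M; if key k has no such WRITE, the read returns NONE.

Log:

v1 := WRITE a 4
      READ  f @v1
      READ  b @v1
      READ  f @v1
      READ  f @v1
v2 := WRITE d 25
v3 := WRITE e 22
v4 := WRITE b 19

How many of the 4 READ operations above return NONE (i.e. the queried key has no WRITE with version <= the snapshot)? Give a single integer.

Answer: 4

Derivation:
v1: WRITE a=4  (a history now [(1, 4)])
READ f @v1: history=[] -> no version <= 1 -> NONE
READ b @v1: history=[] -> no version <= 1 -> NONE
READ f @v1: history=[] -> no version <= 1 -> NONE
READ f @v1: history=[] -> no version <= 1 -> NONE
v2: WRITE d=25  (d history now [(2, 25)])
v3: WRITE e=22  (e history now [(3, 22)])
v4: WRITE b=19  (b history now [(4, 19)])
Read results in order: ['NONE', 'NONE', 'NONE', 'NONE']
NONE count = 4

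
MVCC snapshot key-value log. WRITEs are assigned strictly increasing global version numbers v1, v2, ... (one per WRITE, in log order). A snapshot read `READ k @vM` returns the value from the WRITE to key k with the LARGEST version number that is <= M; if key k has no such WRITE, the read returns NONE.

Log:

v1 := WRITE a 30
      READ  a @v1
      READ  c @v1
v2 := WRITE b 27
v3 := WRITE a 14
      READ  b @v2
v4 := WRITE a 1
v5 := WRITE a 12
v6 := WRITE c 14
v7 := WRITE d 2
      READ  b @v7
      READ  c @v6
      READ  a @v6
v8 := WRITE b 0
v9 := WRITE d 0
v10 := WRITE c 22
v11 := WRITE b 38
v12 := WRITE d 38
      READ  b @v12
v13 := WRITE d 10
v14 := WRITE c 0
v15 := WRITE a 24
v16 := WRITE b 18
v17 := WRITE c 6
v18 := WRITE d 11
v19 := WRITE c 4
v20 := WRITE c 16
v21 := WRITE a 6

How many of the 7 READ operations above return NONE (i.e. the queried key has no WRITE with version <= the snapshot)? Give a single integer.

Answer: 1

Derivation:
v1: WRITE a=30  (a history now [(1, 30)])
READ a @v1: history=[(1, 30)] -> pick v1 -> 30
READ c @v1: history=[] -> no version <= 1 -> NONE
v2: WRITE b=27  (b history now [(2, 27)])
v3: WRITE a=14  (a history now [(1, 30), (3, 14)])
READ b @v2: history=[(2, 27)] -> pick v2 -> 27
v4: WRITE a=1  (a history now [(1, 30), (3, 14), (4, 1)])
v5: WRITE a=12  (a history now [(1, 30), (3, 14), (4, 1), (5, 12)])
v6: WRITE c=14  (c history now [(6, 14)])
v7: WRITE d=2  (d history now [(7, 2)])
READ b @v7: history=[(2, 27)] -> pick v2 -> 27
READ c @v6: history=[(6, 14)] -> pick v6 -> 14
READ a @v6: history=[(1, 30), (3, 14), (4, 1), (5, 12)] -> pick v5 -> 12
v8: WRITE b=0  (b history now [(2, 27), (8, 0)])
v9: WRITE d=0  (d history now [(7, 2), (9, 0)])
v10: WRITE c=22  (c history now [(6, 14), (10, 22)])
v11: WRITE b=38  (b history now [(2, 27), (8, 0), (11, 38)])
v12: WRITE d=38  (d history now [(7, 2), (9, 0), (12, 38)])
READ b @v12: history=[(2, 27), (8, 0), (11, 38)] -> pick v11 -> 38
v13: WRITE d=10  (d history now [(7, 2), (9, 0), (12, 38), (13, 10)])
v14: WRITE c=0  (c history now [(6, 14), (10, 22), (14, 0)])
v15: WRITE a=24  (a history now [(1, 30), (3, 14), (4, 1), (5, 12), (15, 24)])
v16: WRITE b=18  (b history now [(2, 27), (8, 0), (11, 38), (16, 18)])
v17: WRITE c=6  (c history now [(6, 14), (10, 22), (14, 0), (17, 6)])
v18: WRITE d=11  (d history now [(7, 2), (9, 0), (12, 38), (13, 10), (18, 11)])
v19: WRITE c=4  (c history now [(6, 14), (10, 22), (14, 0), (17, 6), (19, 4)])
v20: WRITE c=16  (c history now [(6, 14), (10, 22), (14, 0), (17, 6), (19, 4), (20, 16)])
v21: WRITE a=6  (a history now [(1, 30), (3, 14), (4, 1), (5, 12), (15, 24), (21, 6)])
Read results in order: ['30', 'NONE', '27', '27', '14', '12', '38']
NONE count = 1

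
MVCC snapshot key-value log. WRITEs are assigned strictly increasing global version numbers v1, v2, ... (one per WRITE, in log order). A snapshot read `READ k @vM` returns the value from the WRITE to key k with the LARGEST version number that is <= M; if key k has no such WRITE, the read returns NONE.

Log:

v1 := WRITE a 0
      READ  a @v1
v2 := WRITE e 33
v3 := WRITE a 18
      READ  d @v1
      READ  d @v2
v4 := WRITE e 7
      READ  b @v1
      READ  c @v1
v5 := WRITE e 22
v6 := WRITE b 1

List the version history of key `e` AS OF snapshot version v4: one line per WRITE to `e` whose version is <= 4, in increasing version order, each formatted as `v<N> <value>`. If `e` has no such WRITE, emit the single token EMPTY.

Answer: v2 33
v4 7

Derivation:
Scan writes for key=e with version <= 4:
  v1 WRITE a 0 -> skip
  v2 WRITE e 33 -> keep
  v3 WRITE a 18 -> skip
  v4 WRITE e 7 -> keep
  v5 WRITE e 22 -> drop (> snap)
  v6 WRITE b 1 -> skip
Collected: [(2, 33), (4, 7)]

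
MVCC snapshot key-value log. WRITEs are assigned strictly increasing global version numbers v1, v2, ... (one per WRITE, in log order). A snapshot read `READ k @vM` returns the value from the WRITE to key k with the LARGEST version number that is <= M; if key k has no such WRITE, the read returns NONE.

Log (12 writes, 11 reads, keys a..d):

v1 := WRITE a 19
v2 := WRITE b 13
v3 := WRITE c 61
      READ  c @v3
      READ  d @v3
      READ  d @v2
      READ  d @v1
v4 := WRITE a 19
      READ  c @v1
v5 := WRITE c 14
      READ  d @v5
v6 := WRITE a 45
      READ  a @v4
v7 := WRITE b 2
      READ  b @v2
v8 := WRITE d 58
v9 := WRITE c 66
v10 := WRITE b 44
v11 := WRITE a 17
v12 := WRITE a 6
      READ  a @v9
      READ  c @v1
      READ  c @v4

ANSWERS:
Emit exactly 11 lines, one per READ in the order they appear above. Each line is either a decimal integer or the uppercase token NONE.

Answer: 61
NONE
NONE
NONE
NONE
NONE
19
13
45
NONE
61

Derivation:
v1: WRITE a=19  (a history now [(1, 19)])
v2: WRITE b=13  (b history now [(2, 13)])
v3: WRITE c=61  (c history now [(3, 61)])
READ c @v3: history=[(3, 61)] -> pick v3 -> 61
READ d @v3: history=[] -> no version <= 3 -> NONE
READ d @v2: history=[] -> no version <= 2 -> NONE
READ d @v1: history=[] -> no version <= 1 -> NONE
v4: WRITE a=19  (a history now [(1, 19), (4, 19)])
READ c @v1: history=[(3, 61)] -> no version <= 1 -> NONE
v5: WRITE c=14  (c history now [(3, 61), (5, 14)])
READ d @v5: history=[] -> no version <= 5 -> NONE
v6: WRITE a=45  (a history now [(1, 19), (4, 19), (6, 45)])
READ a @v4: history=[(1, 19), (4, 19), (6, 45)] -> pick v4 -> 19
v7: WRITE b=2  (b history now [(2, 13), (7, 2)])
READ b @v2: history=[(2, 13), (7, 2)] -> pick v2 -> 13
v8: WRITE d=58  (d history now [(8, 58)])
v9: WRITE c=66  (c history now [(3, 61), (5, 14), (9, 66)])
v10: WRITE b=44  (b history now [(2, 13), (7, 2), (10, 44)])
v11: WRITE a=17  (a history now [(1, 19), (4, 19), (6, 45), (11, 17)])
v12: WRITE a=6  (a history now [(1, 19), (4, 19), (6, 45), (11, 17), (12, 6)])
READ a @v9: history=[(1, 19), (4, 19), (6, 45), (11, 17), (12, 6)] -> pick v6 -> 45
READ c @v1: history=[(3, 61), (5, 14), (9, 66)] -> no version <= 1 -> NONE
READ c @v4: history=[(3, 61), (5, 14), (9, 66)] -> pick v3 -> 61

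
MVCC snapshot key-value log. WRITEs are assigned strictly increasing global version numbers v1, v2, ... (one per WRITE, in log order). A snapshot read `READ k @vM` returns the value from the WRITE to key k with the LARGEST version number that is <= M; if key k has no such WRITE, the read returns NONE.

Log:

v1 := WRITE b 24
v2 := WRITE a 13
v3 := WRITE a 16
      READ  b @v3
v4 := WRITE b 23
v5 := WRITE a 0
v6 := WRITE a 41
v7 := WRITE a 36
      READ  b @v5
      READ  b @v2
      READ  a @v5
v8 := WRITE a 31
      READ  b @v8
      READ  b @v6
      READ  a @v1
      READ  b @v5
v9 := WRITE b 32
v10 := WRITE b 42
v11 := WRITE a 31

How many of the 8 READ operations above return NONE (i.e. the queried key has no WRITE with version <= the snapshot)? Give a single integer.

v1: WRITE b=24  (b history now [(1, 24)])
v2: WRITE a=13  (a history now [(2, 13)])
v3: WRITE a=16  (a history now [(2, 13), (3, 16)])
READ b @v3: history=[(1, 24)] -> pick v1 -> 24
v4: WRITE b=23  (b history now [(1, 24), (4, 23)])
v5: WRITE a=0  (a history now [(2, 13), (3, 16), (5, 0)])
v6: WRITE a=41  (a history now [(2, 13), (3, 16), (5, 0), (6, 41)])
v7: WRITE a=36  (a history now [(2, 13), (3, 16), (5, 0), (6, 41), (7, 36)])
READ b @v5: history=[(1, 24), (4, 23)] -> pick v4 -> 23
READ b @v2: history=[(1, 24), (4, 23)] -> pick v1 -> 24
READ a @v5: history=[(2, 13), (3, 16), (5, 0), (6, 41), (7, 36)] -> pick v5 -> 0
v8: WRITE a=31  (a history now [(2, 13), (3, 16), (5, 0), (6, 41), (7, 36), (8, 31)])
READ b @v8: history=[(1, 24), (4, 23)] -> pick v4 -> 23
READ b @v6: history=[(1, 24), (4, 23)] -> pick v4 -> 23
READ a @v1: history=[(2, 13), (3, 16), (5, 0), (6, 41), (7, 36), (8, 31)] -> no version <= 1 -> NONE
READ b @v5: history=[(1, 24), (4, 23)] -> pick v4 -> 23
v9: WRITE b=32  (b history now [(1, 24), (4, 23), (9, 32)])
v10: WRITE b=42  (b history now [(1, 24), (4, 23), (9, 32), (10, 42)])
v11: WRITE a=31  (a history now [(2, 13), (3, 16), (5, 0), (6, 41), (7, 36), (8, 31), (11, 31)])
Read results in order: ['24', '23', '24', '0', '23', '23', 'NONE', '23']
NONE count = 1

Answer: 1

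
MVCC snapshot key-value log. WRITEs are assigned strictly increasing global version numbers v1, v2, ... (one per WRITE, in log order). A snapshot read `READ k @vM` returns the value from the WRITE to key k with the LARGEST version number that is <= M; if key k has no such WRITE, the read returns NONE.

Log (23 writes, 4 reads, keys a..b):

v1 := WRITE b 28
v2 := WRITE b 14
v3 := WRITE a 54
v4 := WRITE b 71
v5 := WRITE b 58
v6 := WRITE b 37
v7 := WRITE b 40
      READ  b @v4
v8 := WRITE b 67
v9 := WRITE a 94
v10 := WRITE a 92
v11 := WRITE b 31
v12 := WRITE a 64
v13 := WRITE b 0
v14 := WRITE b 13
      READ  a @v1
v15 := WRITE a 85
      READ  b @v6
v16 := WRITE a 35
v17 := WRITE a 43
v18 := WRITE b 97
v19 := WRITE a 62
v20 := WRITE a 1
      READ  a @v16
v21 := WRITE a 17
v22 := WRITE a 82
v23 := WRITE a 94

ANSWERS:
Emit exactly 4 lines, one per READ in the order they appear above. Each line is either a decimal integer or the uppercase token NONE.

Answer: 71
NONE
37
35

Derivation:
v1: WRITE b=28  (b history now [(1, 28)])
v2: WRITE b=14  (b history now [(1, 28), (2, 14)])
v3: WRITE a=54  (a history now [(3, 54)])
v4: WRITE b=71  (b history now [(1, 28), (2, 14), (4, 71)])
v5: WRITE b=58  (b history now [(1, 28), (2, 14), (4, 71), (5, 58)])
v6: WRITE b=37  (b history now [(1, 28), (2, 14), (4, 71), (5, 58), (6, 37)])
v7: WRITE b=40  (b history now [(1, 28), (2, 14), (4, 71), (5, 58), (6, 37), (7, 40)])
READ b @v4: history=[(1, 28), (2, 14), (4, 71), (5, 58), (6, 37), (7, 40)] -> pick v4 -> 71
v8: WRITE b=67  (b history now [(1, 28), (2, 14), (4, 71), (5, 58), (6, 37), (7, 40), (8, 67)])
v9: WRITE a=94  (a history now [(3, 54), (9, 94)])
v10: WRITE a=92  (a history now [(3, 54), (9, 94), (10, 92)])
v11: WRITE b=31  (b history now [(1, 28), (2, 14), (4, 71), (5, 58), (6, 37), (7, 40), (8, 67), (11, 31)])
v12: WRITE a=64  (a history now [(3, 54), (9, 94), (10, 92), (12, 64)])
v13: WRITE b=0  (b history now [(1, 28), (2, 14), (4, 71), (5, 58), (6, 37), (7, 40), (8, 67), (11, 31), (13, 0)])
v14: WRITE b=13  (b history now [(1, 28), (2, 14), (4, 71), (5, 58), (6, 37), (7, 40), (8, 67), (11, 31), (13, 0), (14, 13)])
READ a @v1: history=[(3, 54), (9, 94), (10, 92), (12, 64)] -> no version <= 1 -> NONE
v15: WRITE a=85  (a history now [(3, 54), (9, 94), (10, 92), (12, 64), (15, 85)])
READ b @v6: history=[(1, 28), (2, 14), (4, 71), (5, 58), (6, 37), (7, 40), (8, 67), (11, 31), (13, 0), (14, 13)] -> pick v6 -> 37
v16: WRITE a=35  (a history now [(3, 54), (9, 94), (10, 92), (12, 64), (15, 85), (16, 35)])
v17: WRITE a=43  (a history now [(3, 54), (9, 94), (10, 92), (12, 64), (15, 85), (16, 35), (17, 43)])
v18: WRITE b=97  (b history now [(1, 28), (2, 14), (4, 71), (5, 58), (6, 37), (7, 40), (8, 67), (11, 31), (13, 0), (14, 13), (18, 97)])
v19: WRITE a=62  (a history now [(3, 54), (9, 94), (10, 92), (12, 64), (15, 85), (16, 35), (17, 43), (19, 62)])
v20: WRITE a=1  (a history now [(3, 54), (9, 94), (10, 92), (12, 64), (15, 85), (16, 35), (17, 43), (19, 62), (20, 1)])
READ a @v16: history=[(3, 54), (9, 94), (10, 92), (12, 64), (15, 85), (16, 35), (17, 43), (19, 62), (20, 1)] -> pick v16 -> 35
v21: WRITE a=17  (a history now [(3, 54), (9, 94), (10, 92), (12, 64), (15, 85), (16, 35), (17, 43), (19, 62), (20, 1), (21, 17)])
v22: WRITE a=82  (a history now [(3, 54), (9, 94), (10, 92), (12, 64), (15, 85), (16, 35), (17, 43), (19, 62), (20, 1), (21, 17), (22, 82)])
v23: WRITE a=94  (a history now [(3, 54), (9, 94), (10, 92), (12, 64), (15, 85), (16, 35), (17, 43), (19, 62), (20, 1), (21, 17), (22, 82), (23, 94)])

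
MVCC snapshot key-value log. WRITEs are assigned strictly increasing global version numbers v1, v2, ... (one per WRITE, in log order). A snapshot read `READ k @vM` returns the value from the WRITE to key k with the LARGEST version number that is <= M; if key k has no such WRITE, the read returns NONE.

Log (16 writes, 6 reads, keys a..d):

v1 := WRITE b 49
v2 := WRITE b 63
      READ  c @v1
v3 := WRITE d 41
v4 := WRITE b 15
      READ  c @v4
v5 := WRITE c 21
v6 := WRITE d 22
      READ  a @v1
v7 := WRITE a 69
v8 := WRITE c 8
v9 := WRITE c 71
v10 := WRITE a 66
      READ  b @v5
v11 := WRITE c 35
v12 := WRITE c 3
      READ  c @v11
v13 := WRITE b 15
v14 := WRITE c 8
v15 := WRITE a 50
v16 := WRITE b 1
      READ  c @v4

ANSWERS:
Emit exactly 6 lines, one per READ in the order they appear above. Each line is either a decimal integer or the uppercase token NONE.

v1: WRITE b=49  (b history now [(1, 49)])
v2: WRITE b=63  (b history now [(1, 49), (2, 63)])
READ c @v1: history=[] -> no version <= 1 -> NONE
v3: WRITE d=41  (d history now [(3, 41)])
v4: WRITE b=15  (b history now [(1, 49), (2, 63), (4, 15)])
READ c @v4: history=[] -> no version <= 4 -> NONE
v5: WRITE c=21  (c history now [(5, 21)])
v6: WRITE d=22  (d history now [(3, 41), (6, 22)])
READ a @v1: history=[] -> no version <= 1 -> NONE
v7: WRITE a=69  (a history now [(7, 69)])
v8: WRITE c=8  (c history now [(5, 21), (8, 8)])
v9: WRITE c=71  (c history now [(5, 21), (8, 8), (9, 71)])
v10: WRITE a=66  (a history now [(7, 69), (10, 66)])
READ b @v5: history=[(1, 49), (2, 63), (4, 15)] -> pick v4 -> 15
v11: WRITE c=35  (c history now [(5, 21), (8, 8), (9, 71), (11, 35)])
v12: WRITE c=3  (c history now [(5, 21), (8, 8), (9, 71), (11, 35), (12, 3)])
READ c @v11: history=[(5, 21), (8, 8), (9, 71), (11, 35), (12, 3)] -> pick v11 -> 35
v13: WRITE b=15  (b history now [(1, 49), (2, 63), (4, 15), (13, 15)])
v14: WRITE c=8  (c history now [(5, 21), (8, 8), (9, 71), (11, 35), (12, 3), (14, 8)])
v15: WRITE a=50  (a history now [(7, 69), (10, 66), (15, 50)])
v16: WRITE b=1  (b history now [(1, 49), (2, 63), (4, 15), (13, 15), (16, 1)])
READ c @v4: history=[(5, 21), (8, 8), (9, 71), (11, 35), (12, 3), (14, 8)] -> no version <= 4 -> NONE

Answer: NONE
NONE
NONE
15
35
NONE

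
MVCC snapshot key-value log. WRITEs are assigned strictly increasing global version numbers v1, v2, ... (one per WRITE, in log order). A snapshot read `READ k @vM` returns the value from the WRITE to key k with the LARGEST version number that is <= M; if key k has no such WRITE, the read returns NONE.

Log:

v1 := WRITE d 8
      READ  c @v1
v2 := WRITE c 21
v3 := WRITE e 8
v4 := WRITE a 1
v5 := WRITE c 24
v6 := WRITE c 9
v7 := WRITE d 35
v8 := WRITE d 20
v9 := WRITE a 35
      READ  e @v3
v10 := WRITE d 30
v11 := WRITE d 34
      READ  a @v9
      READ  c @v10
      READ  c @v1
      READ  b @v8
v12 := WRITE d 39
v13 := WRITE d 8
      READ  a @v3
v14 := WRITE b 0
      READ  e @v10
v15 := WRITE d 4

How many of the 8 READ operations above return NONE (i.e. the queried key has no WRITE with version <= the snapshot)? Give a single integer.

Answer: 4

Derivation:
v1: WRITE d=8  (d history now [(1, 8)])
READ c @v1: history=[] -> no version <= 1 -> NONE
v2: WRITE c=21  (c history now [(2, 21)])
v3: WRITE e=8  (e history now [(3, 8)])
v4: WRITE a=1  (a history now [(4, 1)])
v5: WRITE c=24  (c history now [(2, 21), (5, 24)])
v6: WRITE c=9  (c history now [(2, 21), (5, 24), (6, 9)])
v7: WRITE d=35  (d history now [(1, 8), (7, 35)])
v8: WRITE d=20  (d history now [(1, 8), (7, 35), (8, 20)])
v9: WRITE a=35  (a history now [(4, 1), (9, 35)])
READ e @v3: history=[(3, 8)] -> pick v3 -> 8
v10: WRITE d=30  (d history now [(1, 8), (7, 35), (8, 20), (10, 30)])
v11: WRITE d=34  (d history now [(1, 8), (7, 35), (8, 20), (10, 30), (11, 34)])
READ a @v9: history=[(4, 1), (9, 35)] -> pick v9 -> 35
READ c @v10: history=[(2, 21), (5, 24), (6, 9)] -> pick v6 -> 9
READ c @v1: history=[(2, 21), (5, 24), (6, 9)] -> no version <= 1 -> NONE
READ b @v8: history=[] -> no version <= 8 -> NONE
v12: WRITE d=39  (d history now [(1, 8), (7, 35), (8, 20), (10, 30), (11, 34), (12, 39)])
v13: WRITE d=8  (d history now [(1, 8), (7, 35), (8, 20), (10, 30), (11, 34), (12, 39), (13, 8)])
READ a @v3: history=[(4, 1), (9, 35)] -> no version <= 3 -> NONE
v14: WRITE b=0  (b history now [(14, 0)])
READ e @v10: history=[(3, 8)] -> pick v3 -> 8
v15: WRITE d=4  (d history now [(1, 8), (7, 35), (8, 20), (10, 30), (11, 34), (12, 39), (13, 8), (15, 4)])
Read results in order: ['NONE', '8', '35', '9', 'NONE', 'NONE', 'NONE', '8']
NONE count = 4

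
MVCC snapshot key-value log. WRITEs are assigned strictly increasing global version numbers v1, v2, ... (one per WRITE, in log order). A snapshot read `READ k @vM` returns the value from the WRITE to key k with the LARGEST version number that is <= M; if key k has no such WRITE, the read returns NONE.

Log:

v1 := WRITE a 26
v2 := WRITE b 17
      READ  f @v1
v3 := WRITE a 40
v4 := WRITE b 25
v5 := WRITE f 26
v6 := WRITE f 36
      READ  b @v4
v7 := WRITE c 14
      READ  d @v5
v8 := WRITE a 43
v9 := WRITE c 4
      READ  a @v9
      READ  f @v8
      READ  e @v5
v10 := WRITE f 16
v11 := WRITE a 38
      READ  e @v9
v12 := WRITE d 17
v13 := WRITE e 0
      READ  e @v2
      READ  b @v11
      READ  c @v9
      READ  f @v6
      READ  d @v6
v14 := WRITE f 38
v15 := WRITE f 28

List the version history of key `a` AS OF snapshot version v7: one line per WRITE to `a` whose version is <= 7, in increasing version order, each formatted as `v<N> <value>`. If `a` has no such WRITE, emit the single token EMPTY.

Scan writes for key=a with version <= 7:
  v1 WRITE a 26 -> keep
  v2 WRITE b 17 -> skip
  v3 WRITE a 40 -> keep
  v4 WRITE b 25 -> skip
  v5 WRITE f 26 -> skip
  v6 WRITE f 36 -> skip
  v7 WRITE c 14 -> skip
  v8 WRITE a 43 -> drop (> snap)
  v9 WRITE c 4 -> skip
  v10 WRITE f 16 -> skip
  v11 WRITE a 38 -> drop (> snap)
  v12 WRITE d 17 -> skip
  v13 WRITE e 0 -> skip
  v14 WRITE f 38 -> skip
  v15 WRITE f 28 -> skip
Collected: [(1, 26), (3, 40)]

Answer: v1 26
v3 40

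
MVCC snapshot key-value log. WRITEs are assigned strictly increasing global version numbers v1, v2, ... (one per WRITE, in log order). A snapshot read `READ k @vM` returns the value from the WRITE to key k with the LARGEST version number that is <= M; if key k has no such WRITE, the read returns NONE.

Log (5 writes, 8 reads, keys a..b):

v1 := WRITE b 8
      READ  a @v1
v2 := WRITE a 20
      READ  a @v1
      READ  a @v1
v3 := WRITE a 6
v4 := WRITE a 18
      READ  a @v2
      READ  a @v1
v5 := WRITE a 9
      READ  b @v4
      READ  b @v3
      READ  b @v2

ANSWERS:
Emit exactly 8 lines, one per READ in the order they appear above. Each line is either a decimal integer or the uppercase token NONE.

v1: WRITE b=8  (b history now [(1, 8)])
READ a @v1: history=[] -> no version <= 1 -> NONE
v2: WRITE a=20  (a history now [(2, 20)])
READ a @v1: history=[(2, 20)] -> no version <= 1 -> NONE
READ a @v1: history=[(2, 20)] -> no version <= 1 -> NONE
v3: WRITE a=6  (a history now [(2, 20), (3, 6)])
v4: WRITE a=18  (a history now [(2, 20), (3, 6), (4, 18)])
READ a @v2: history=[(2, 20), (3, 6), (4, 18)] -> pick v2 -> 20
READ a @v1: history=[(2, 20), (3, 6), (4, 18)] -> no version <= 1 -> NONE
v5: WRITE a=9  (a history now [(2, 20), (3, 6), (4, 18), (5, 9)])
READ b @v4: history=[(1, 8)] -> pick v1 -> 8
READ b @v3: history=[(1, 8)] -> pick v1 -> 8
READ b @v2: history=[(1, 8)] -> pick v1 -> 8

Answer: NONE
NONE
NONE
20
NONE
8
8
8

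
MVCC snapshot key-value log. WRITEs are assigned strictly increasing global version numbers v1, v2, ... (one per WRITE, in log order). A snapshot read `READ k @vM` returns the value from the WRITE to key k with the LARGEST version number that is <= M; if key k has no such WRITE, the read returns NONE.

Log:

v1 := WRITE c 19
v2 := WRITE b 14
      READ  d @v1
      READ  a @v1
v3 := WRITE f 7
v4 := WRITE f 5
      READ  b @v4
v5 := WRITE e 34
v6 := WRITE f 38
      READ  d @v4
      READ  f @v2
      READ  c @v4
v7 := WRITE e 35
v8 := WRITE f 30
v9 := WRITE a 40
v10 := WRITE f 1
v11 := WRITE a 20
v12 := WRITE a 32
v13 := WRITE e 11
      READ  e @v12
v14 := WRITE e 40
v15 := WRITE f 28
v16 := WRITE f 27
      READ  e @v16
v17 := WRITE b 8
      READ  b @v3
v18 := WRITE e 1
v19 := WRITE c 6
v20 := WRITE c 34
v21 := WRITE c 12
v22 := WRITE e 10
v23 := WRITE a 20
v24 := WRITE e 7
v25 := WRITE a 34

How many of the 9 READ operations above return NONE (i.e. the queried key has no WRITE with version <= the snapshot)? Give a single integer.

Answer: 4

Derivation:
v1: WRITE c=19  (c history now [(1, 19)])
v2: WRITE b=14  (b history now [(2, 14)])
READ d @v1: history=[] -> no version <= 1 -> NONE
READ a @v1: history=[] -> no version <= 1 -> NONE
v3: WRITE f=7  (f history now [(3, 7)])
v4: WRITE f=5  (f history now [(3, 7), (4, 5)])
READ b @v4: history=[(2, 14)] -> pick v2 -> 14
v5: WRITE e=34  (e history now [(5, 34)])
v6: WRITE f=38  (f history now [(3, 7), (4, 5), (6, 38)])
READ d @v4: history=[] -> no version <= 4 -> NONE
READ f @v2: history=[(3, 7), (4, 5), (6, 38)] -> no version <= 2 -> NONE
READ c @v4: history=[(1, 19)] -> pick v1 -> 19
v7: WRITE e=35  (e history now [(5, 34), (7, 35)])
v8: WRITE f=30  (f history now [(3, 7), (4, 5), (6, 38), (8, 30)])
v9: WRITE a=40  (a history now [(9, 40)])
v10: WRITE f=1  (f history now [(3, 7), (4, 5), (6, 38), (8, 30), (10, 1)])
v11: WRITE a=20  (a history now [(9, 40), (11, 20)])
v12: WRITE a=32  (a history now [(9, 40), (11, 20), (12, 32)])
v13: WRITE e=11  (e history now [(5, 34), (7, 35), (13, 11)])
READ e @v12: history=[(5, 34), (7, 35), (13, 11)] -> pick v7 -> 35
v14: WRITE e=40  (e history now [(5, 34), (7, 35), (13, 11), (14, 40)])
v15: WRITE f=28  (f history now [(3, 7), (4, 5), (6, 38), (8, 30), (10, 1), (15, 28)])
v16: WRITE f=27  (f history now [(3, 7), (4, 5), (6, 38), (8, 30), (10, 1), (15, 28), (16, 27)])
READ e @v16: history=[(5, 34), (7, 35), (13, 11), (14, 40)] -> pick v14 -> 40
v17: WRITE b=8  (b history now [(2, 14), (17, 8)])
READ b @v3: history=[(2, 14), (17, 8)] -> pick v2 -> 14
v18: WRITE e=1  (e history now [(5, 34), (7, 35), (13, 11), (14, 40), (18, 1)])
v19: WRITE c=6  (c history now [(1, 19), (19, 6)])
v20: WRITE c=34  (c history now [(1, 19), (19, 6), (20, 34)])
v21: WRITE c=12  (c history now [(1, 19), (19, 6), (20, 34), (21, 12)])
v22: WRITE e=10  (e history now [(5, 34), (7, 35), (13, 11), (14, 40), (18, 1), (22, 10)])
v23: WRITE a=20  (a history now [(9, 40), (11, 20), (12, 32), (23, 20)])
v24: WRITE e=7  (e history now [(5, 34), (7, 35), (13, 11), (14, 40), (18, 1), (22, 10), (24, 7)])
v25: WRITE a=34  (a history now [(9, 40), (11, 20), (12, 32), (23, 20), (25, 34)])
Read results in order: ['NONE', 'NONE', '14', 'NONE', 'NONE', '19', '35', '40', '14']
NONE count = 4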